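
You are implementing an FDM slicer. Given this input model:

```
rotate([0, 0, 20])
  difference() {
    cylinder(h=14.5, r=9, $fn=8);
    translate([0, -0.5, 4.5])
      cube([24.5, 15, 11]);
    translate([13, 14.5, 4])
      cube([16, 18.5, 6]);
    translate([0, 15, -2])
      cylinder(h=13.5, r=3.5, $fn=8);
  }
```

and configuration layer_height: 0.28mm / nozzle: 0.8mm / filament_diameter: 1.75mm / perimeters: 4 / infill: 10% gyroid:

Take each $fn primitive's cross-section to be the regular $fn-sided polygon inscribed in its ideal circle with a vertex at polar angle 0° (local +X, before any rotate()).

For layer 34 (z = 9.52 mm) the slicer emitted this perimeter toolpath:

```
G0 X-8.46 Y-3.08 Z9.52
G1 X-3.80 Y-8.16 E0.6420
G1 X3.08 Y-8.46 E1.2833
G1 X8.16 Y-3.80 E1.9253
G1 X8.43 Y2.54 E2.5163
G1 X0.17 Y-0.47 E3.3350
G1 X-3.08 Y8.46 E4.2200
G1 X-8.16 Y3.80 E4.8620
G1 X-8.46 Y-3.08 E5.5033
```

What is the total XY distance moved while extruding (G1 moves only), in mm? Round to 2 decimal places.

Sum the Euclidean lengths of each G1 segment: total = 59.09 mm.

59.09 mm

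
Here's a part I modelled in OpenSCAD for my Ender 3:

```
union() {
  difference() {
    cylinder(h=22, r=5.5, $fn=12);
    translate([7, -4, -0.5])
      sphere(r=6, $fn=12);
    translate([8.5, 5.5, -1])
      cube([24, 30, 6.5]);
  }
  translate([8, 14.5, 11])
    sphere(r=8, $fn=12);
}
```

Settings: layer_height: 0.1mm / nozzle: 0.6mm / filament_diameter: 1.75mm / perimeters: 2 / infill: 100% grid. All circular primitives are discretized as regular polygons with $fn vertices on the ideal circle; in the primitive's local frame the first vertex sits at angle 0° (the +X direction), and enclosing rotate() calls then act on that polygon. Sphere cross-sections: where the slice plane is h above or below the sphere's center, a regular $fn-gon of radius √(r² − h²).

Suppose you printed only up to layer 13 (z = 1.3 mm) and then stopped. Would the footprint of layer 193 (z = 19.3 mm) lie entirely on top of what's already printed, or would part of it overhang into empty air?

part overhangs

Compare the two slices. At z = 1.3: the r=5.5 cylinder gives a regular 12-gon of circumradius 5.5 (constant along its height) (area = (12/2)·5.500²·sin(360°/12) = 90.75 mm²); the r=6 sphere at (7, -4) contributes a regular 12-gon of circumradius √(6²−1.8²) = 5.724 (area = (12/2)·5.724²·sin(360°/12) = 98.28 mm²); the 24×30 cube at (8.5, 5.5) contributes its full rectangle (area 720.00 mm²); After the difference (first − rest): starting from the r=5.5 cylinder (90.75 mm²), the r=6 sphere at (7, -4) partially overlaps it — only the 14.89 mm² overlap (of its 98.28 mm²) is removed, clipping the outline; the 24×30 cube at (8.5, 5.5) misses the remaining region (no effect) — area = 75.86 mm²; the sphere at (8, 14.5) is not intersected at this z (|z−center|=9.700 > r=8); Combining (union): only the result so far is present, so the union is just that shape — area = 75.86 mm². At z = 19.3: the cylinder: section is a regular 12-gon, circumradius r=5.5 (area = (12/2)·5.500²·sin(360°/12) = 90.75 mm²); the sphere at (7, -4) does not reach this height (|z−center|=19.800 > r=6); the cube at (8.5, 5.5) is not intersected at this z (z outside [-1, 5.5]); Taking the first minus the rest: none of the subtracted shapes is present at this height, so the r=5.5 cylinder is unchanged — area = 90.75 mm²; the sphere at (8, 14.5) is absent (|z−center|=8.300 > r=8); Merging all regions: only the result so far is present, so the union is just that shape — area = 90.75 mm². Checking containment: at z = 19.3 the cross-section extends beyond the z = 1.3 cross-section by about 14.89 mm².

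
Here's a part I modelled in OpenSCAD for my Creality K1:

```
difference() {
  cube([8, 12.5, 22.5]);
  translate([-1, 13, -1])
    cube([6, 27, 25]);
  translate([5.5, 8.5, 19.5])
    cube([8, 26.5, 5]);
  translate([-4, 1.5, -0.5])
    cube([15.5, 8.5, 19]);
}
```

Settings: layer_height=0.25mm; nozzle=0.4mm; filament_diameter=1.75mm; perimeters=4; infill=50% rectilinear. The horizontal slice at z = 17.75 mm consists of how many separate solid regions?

2

At z = 17.75 mm: the 8×12.5 cube contributes its full rectangle; the 6×27 cube at (-1, 13) contributes its full rectangle; the cube at (5.5, 8.5) does not reach this height (z outside [19.5, 24.5]); the 15.5×8.5 cube at (-4, 1.5) contributes its full rectangle; Taking the first minus the rest: starting from the 8×12.5 cube, the 6×27 cube at (-1, 13) misses the remaining region (no effect); the 15.5×8.5 cube at (-4, 1.5) partially overlaps it — only the 68.00 mm² overlap (of its 131.75 mm²) is removed, clipping the outline — 2 connected regions. The result has 2 disconnected regions.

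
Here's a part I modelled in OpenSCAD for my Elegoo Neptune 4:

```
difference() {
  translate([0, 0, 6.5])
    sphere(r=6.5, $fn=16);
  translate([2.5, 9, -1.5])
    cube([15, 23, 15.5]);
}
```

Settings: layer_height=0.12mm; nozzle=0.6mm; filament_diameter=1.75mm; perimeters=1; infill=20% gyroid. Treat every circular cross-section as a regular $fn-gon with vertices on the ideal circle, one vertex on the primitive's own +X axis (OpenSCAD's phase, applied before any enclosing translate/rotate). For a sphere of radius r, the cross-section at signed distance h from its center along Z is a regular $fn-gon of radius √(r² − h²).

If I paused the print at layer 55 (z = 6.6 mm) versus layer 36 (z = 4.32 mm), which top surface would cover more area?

layer 55 (z = 6.6 mm)

Layer 55 (z = 6.6): the r=6.5 sphere slices to a regular 16-gon of circumradius 6.499 (√(r²−h²) with h=0.1 from center) (area = (16/2)·6.499²·sin(360°/16) = 129.32 mm²); the 15×23 cube at (2.5, 9) contributes its full rectangle (area 345.00 mm²); Subtracting the remaining from the first: starting from the r=6.5 sphere (129.32 mm²), the 15×23 cube at (2.5, 9) misses the remaining region (no effect) — area = 129.32 mm². So its area = 129.32 mm². Layer 36 (z = 4.32): the r=6.5 sphere slices to a regular 16-gon of circumradius 6.124 (√(r²−h²) with h=2.18 from center) (area = (16/2)·6.124²·sin(360°/16) = 114.80 mm²); the cube at (2.5, 9) (footprint 15×23) is included at this height (area 345.00 mm²); Subtracting the remaining from the first: starting from the r=6.5 sphere (114.80 mm²), the 15×23 cube at (2.5, 9) misses the remaining region (no effect) — area = 114.80 mm². So its area = 114.80 mm². Layer 55 is larger (129.32 vs 114.80 mm²).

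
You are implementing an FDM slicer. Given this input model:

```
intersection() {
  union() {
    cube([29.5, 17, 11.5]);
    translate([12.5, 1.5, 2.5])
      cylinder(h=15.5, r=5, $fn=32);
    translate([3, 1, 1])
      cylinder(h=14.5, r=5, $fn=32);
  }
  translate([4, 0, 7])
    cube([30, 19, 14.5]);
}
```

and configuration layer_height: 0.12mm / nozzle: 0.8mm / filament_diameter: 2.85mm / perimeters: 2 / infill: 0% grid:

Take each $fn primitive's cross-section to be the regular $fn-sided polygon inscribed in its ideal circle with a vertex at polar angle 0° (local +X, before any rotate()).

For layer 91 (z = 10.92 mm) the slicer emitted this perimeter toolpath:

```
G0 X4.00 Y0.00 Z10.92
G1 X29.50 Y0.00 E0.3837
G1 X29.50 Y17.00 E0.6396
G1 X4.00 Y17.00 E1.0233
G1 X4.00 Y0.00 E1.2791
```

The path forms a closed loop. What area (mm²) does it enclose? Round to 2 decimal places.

433.50 mm²

Apply the shoelace formula to the sequence of (X, Y) vertices; enclosed area = 433.50 mm².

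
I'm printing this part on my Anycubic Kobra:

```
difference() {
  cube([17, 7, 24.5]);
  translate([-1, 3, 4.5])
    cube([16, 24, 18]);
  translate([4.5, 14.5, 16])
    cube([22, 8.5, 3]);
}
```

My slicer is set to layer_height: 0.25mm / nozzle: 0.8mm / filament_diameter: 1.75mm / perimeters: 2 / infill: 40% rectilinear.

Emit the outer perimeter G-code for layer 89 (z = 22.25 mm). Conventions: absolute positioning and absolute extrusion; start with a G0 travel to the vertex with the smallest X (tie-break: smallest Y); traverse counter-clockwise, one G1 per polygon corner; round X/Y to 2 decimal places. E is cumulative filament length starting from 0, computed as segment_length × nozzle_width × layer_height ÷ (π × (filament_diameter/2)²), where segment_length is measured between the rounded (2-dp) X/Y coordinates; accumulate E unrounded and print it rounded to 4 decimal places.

G0 X0.00 Y0.00 Z22.25
G1 X17.00 Y0.00 E1.4136
G1 X17.00 Y7.00 E1.9956
G1 X15.00 Y7.00 E2.1619
G1 X15.00 Y3.00 E2.4945
G1 X0.00 Y3.00 E3.7418
G1 X0.00 Y0.00 E3.9912

At z = 22.25 mm: the 17×7 cube contributes its full rectangle; the 16×24 cube at (-1, 3) contributes its full rectangle; the cube at (4.5, 14.5) does not reach this height (z outside [16, 19]); Subtracting the remaining from the first: starting from the 17×7 cube, the 16×24 cube at (-1, 3) partially overlaps it — only the 60.00 mm² overlap (of its 384.00 mm²) is removed, clipping the outline — 1 connected region. The outline is a single polygon with 6 vertices. Extrusion per mm of travel: 0.8 × 0.25 / (π × 0.875²) = 0.083150. Accumulating E over each segment gives final E = 3.9912.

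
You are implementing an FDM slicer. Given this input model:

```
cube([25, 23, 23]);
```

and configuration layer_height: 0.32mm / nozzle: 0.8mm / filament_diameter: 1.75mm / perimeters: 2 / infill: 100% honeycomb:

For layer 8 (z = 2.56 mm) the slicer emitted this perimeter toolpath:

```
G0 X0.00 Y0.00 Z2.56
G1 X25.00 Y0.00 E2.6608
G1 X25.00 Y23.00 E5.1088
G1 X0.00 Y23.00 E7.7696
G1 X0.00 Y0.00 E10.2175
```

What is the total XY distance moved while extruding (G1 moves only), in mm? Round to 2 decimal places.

Sum the Euclidean lengths of each G1 segment: total = 96.00 mm.

96.00 mm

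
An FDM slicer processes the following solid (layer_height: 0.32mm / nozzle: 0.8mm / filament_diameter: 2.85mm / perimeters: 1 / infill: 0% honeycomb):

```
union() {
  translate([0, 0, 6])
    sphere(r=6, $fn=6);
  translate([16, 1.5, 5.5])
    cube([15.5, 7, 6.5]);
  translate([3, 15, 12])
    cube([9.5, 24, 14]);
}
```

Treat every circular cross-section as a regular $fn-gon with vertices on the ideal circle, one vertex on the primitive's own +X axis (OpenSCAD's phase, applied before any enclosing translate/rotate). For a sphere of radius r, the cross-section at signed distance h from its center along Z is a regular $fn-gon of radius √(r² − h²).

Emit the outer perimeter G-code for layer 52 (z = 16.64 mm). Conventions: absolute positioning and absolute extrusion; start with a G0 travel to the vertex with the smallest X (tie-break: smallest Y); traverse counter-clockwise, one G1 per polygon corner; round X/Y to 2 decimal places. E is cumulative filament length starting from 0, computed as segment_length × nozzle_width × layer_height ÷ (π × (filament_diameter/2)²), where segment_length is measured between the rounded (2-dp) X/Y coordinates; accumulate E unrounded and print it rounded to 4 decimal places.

At z = 16.64 mm: the sphere is absent (|z−center|=10.640 > r=6); the cube at (16, 1.5) does not reach this height (z outside [5.5, 12]); the 9.5×24 cube at (3, 15) contributes its full rectangle; Taking the union: only the 9.5×24 cube at (3, 15) is present, so the union is just that shape — 1 connected region. The outline is a single polygon with 4 vertices. Extrusion per mm of travel: 0.8 × 0.32 / (π × 1.425²) = 0.040129. Accumulating E over each segment gives final E = 2.6887.

G0 X3.00 Y15.00 Z16.64
G1 X12.50 Y15.00 E0.3812
G1 X12.50 Y39.00 E1.3443
G1 X3.00 Y39.00 E1.7256
G1 X3.00 Y15.00 E2.6887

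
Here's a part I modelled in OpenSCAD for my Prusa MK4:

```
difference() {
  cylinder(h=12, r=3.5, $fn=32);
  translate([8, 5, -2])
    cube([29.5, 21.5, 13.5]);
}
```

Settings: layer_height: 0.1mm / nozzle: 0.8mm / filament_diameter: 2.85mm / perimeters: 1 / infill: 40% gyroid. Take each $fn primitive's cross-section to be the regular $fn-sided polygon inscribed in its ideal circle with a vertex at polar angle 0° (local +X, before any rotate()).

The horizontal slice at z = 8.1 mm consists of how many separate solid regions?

1

At z = 8.1 mm: the r=3.5 cylinder gives a regular 32-gon of circumradius 3.5 (constant along its height); the 29.5×21.5 cube at (8, 5) contributes its full rectangle; After the difference (first − rest): starting from the r=3.5 cylinder, the 29.5×21.5 cube at (8, 5) misses the remaining region (no effect) — 1 connected region. The result has 1 disconnected region.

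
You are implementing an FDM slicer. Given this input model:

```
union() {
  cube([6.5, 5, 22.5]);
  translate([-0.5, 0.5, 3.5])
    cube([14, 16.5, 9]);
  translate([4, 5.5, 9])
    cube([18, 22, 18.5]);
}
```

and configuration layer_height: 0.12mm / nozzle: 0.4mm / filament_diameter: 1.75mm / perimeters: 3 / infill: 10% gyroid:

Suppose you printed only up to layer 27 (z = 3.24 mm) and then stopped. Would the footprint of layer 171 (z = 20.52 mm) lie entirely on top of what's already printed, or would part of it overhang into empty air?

Compare the two slices. At z = 3.24: the cube (footprint 6.5×5) is included at this height (area 32.50 mm²); the cube at (-0.5, 0.5) does not reach this height (z outside [3.5, 12.5]); the cube at (4, 5.5) is absent (z outside [9, 27.5]); Merging all regions: only the 6.5×5 cube is present, so the union is just that shape — area = 32.50 mm². At z = 20.52: the cube (footprint 6.5×5) is included at this height (area 32.50 mm²); the cube at (-0.5, 0.5) does not reach this height (z outside [3.5, 12.5]); the cube at (4, 5.5) (footprint 18×22) is included at this height (area 396.00 mm²); Taking the union: the 2 present regions are separate (no shared area or edge), so areas and boundary lengths simply add and each stays a separate island — area = 428.50 mm². Checking containment: at z = 20.52 the cross-section extends beyond the z = 3.24 cross-section by about 396.00 mm².

part overhangs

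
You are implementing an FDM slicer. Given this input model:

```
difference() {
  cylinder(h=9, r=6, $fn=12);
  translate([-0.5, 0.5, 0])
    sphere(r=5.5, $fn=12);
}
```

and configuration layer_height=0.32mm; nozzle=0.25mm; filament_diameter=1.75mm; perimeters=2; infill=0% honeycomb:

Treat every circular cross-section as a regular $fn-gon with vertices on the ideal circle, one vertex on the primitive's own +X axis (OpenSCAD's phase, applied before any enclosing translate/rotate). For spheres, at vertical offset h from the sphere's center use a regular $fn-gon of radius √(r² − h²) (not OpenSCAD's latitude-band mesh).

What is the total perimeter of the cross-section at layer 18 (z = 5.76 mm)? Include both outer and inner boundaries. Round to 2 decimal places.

At z = 5.76 mm: the r=6 cylinder contributes a regular 12-gon of circumradius 6 (perimeter = 2·12·6.000·sin(180°/12) = 37.27 mm); the sphere at (-0.5, 0.5) does not reach this height (|z−center|=5.760 > r=5.5); After the difference (first − rest): none of the subtracted shapes is present at this height, so the r=6 cylinder is unchanged — boundary = 37.27 mm. Overall, the cross-section is a single solid region. Total boundary length (outer) = 37.27 mm.

37.27 mm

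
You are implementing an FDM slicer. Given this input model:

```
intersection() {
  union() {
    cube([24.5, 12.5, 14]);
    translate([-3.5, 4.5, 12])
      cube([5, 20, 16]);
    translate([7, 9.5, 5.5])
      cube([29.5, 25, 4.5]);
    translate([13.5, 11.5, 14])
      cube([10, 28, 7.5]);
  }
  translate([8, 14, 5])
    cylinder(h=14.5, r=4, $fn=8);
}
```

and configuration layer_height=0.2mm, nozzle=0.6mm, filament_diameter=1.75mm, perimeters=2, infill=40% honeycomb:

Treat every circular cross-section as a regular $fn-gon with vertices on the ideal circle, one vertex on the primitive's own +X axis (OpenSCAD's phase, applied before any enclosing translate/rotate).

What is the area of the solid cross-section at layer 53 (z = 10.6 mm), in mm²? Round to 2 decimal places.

At z = 10.6 mm: the 24.5×12.5 cube contributes its full rectangle (area 306.25 mm²); the cube at (-3.5, 4.5) does not reach this height (z outside [12, 28]); the cube at (7, 9.5) is absent (z outside [5.5, 10]); the cube at (13.5, 11.5) is not intersected at this z (z outside [14, 21.5]); Taking the union: only the 24.5×12.5 cube is present, so the union is just that shape — area = 306.25 mm²; the cylinder at (8, 14): section is a regular 8-gon, circumradius r=4 (area = (8/2)·4.000²·sin(360°/8) = 45.25 mm²); After intersecting: the r=4 cylinder at (8, 14) partially overlaps the result so far; clipping to the common part keeps 11.56 mm² — area = 11.56 mm². Overall, the cross-section is a single solid region. Net area = 11.56 mm².

11.56 mm²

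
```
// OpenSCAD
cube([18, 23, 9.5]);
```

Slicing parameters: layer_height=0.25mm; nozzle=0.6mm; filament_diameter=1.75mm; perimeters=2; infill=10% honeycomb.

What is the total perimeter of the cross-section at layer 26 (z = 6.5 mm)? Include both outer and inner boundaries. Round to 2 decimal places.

82.00 mm

At z = 6.5 mm: the cube (footprint 18×23) is included at this height (perimeter 82.00 mm). Overall, the cross-section is a single solid region. Total boundary length (outer) = 82.00 mm.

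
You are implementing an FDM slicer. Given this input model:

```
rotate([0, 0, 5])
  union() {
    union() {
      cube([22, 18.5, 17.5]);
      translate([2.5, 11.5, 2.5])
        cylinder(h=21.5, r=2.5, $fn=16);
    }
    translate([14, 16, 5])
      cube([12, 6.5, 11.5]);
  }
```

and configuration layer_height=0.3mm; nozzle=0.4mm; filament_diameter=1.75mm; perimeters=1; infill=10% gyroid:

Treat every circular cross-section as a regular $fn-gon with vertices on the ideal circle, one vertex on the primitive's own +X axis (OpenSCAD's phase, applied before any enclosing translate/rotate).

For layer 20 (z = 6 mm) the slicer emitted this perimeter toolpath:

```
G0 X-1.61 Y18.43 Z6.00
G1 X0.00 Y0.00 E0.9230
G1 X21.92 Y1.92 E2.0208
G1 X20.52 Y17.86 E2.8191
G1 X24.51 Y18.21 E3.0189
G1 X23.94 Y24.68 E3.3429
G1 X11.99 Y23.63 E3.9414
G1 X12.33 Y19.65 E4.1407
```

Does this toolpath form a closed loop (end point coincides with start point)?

no

Start point (G0): (-1.61, 18.43). End point (last G1): the path does not return to the start — open.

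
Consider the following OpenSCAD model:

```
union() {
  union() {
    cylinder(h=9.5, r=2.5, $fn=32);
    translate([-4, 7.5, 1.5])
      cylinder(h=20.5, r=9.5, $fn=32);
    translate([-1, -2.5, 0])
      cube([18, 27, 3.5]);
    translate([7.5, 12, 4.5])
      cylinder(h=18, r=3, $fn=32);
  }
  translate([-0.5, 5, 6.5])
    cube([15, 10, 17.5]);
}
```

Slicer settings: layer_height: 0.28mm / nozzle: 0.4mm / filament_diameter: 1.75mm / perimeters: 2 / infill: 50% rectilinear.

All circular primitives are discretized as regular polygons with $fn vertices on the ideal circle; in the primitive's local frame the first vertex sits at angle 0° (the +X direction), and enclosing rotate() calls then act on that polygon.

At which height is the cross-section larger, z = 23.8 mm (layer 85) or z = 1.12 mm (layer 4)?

Layer 85 (z = 23.8): the cylinder does not reach this height (z outside [0, 9.5]); the cylinder at (-4, 7.5) does not reach this height (z outside [1.5, 22]); the cube at (-1, -2.5) is absent (z outside [0, 3.5]); the cylinder at (7.5, 12) is absent (z outside [4.5, 22.5]); Merging all regions: nothing is present at this height; the cube at (-0.5, 5) is present — its section is the full 15×10 rectangle (area 150.00 mm²); Combining (union): only the 15×10 cube at (-0.5, 5) is present, so the union is just that shape — area = 150.00 mm². So its area = 150.00 mm². Layer 4 (z = 1.12): the cylinder: section is a regular 32-gon, circumradius r=2.5 (area = (32/2)·2.500²·sin(360°/32) = 19.51 mm²); the cylinder at (-4, 7.5) is absent (z outside [1.5, 22]); the cube at (-1, -2.5) (footprint 18×27) is included at this height (area 486.00 mm²); the cylinder at (7.5, 12) is absent (z outside [4.5, 22.5]); Taking the union: the regions partially overlap — summed areas 505.51 mm² minus the doubly-counted overlap 14.60 mm² gives 490.91 mm² — area = 490.91 mm²; the cube at (-0.5, 5) is not intersected at this z (z outside [6.5, 24]); Taking the union: only the result so far is present, so the union is just that shape — area = 490.91 mm². So its area = 490.91 mm². Layer 4 is larger (490.91 vs 150.00 mm²).

layer 4 (z = 1.12 mm)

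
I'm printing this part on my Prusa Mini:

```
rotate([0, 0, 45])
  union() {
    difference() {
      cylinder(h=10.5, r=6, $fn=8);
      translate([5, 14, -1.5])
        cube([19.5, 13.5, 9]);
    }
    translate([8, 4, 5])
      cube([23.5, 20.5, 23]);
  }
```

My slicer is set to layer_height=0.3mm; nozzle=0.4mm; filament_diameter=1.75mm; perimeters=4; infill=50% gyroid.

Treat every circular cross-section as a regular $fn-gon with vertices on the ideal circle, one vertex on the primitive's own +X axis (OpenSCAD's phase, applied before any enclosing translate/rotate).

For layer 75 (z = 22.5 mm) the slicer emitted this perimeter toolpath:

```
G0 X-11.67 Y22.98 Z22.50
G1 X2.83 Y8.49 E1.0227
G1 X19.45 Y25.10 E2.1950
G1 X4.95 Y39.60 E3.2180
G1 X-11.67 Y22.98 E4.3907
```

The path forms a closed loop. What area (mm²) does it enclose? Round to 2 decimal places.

481.82 mm²

Apply the shoelace formula to the sequence of (X, Y) vertices; enclosed area = 481.82 mm².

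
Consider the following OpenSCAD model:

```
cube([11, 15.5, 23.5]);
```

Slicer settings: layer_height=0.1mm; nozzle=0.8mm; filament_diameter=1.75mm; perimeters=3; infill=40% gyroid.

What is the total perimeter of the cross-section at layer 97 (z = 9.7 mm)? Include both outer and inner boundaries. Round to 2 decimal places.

53.00 mm

At z = 9.7 mm: the cube (footprint 11×15.5) is included at this height (perimeter 53.00 mm). Overall, the cross-section is a single solid region. Total boundary length (outer) = 53.00 mm.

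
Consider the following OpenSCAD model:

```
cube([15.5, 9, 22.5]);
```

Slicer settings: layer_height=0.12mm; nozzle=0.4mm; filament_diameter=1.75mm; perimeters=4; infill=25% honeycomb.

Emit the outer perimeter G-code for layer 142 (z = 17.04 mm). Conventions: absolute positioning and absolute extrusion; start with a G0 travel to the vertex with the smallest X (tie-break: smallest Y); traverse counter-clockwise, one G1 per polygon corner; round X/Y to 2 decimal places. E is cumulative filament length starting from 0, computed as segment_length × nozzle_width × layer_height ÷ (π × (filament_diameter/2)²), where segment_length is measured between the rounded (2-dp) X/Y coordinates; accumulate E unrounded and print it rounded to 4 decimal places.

G0 X0.00 Y0.00 Z17.04
G1 X15.50 Y0.00 E0.3093
G1 X15.50 Y9.00 E0.4889
G1 X0.00 Y9.00 E0.7982
G1 X0.00 Y0.00 E0.9778

At z = 17.04 mm: the cube (footprint 15.5×9) is included at this height. The outline is a single polygon with 4 vertices. Extrusion per mm of travel: 0.4 × 0.12 / (π × 0.875²) = 0.019956. Accumulating E over each segment gives final E = 0.9778.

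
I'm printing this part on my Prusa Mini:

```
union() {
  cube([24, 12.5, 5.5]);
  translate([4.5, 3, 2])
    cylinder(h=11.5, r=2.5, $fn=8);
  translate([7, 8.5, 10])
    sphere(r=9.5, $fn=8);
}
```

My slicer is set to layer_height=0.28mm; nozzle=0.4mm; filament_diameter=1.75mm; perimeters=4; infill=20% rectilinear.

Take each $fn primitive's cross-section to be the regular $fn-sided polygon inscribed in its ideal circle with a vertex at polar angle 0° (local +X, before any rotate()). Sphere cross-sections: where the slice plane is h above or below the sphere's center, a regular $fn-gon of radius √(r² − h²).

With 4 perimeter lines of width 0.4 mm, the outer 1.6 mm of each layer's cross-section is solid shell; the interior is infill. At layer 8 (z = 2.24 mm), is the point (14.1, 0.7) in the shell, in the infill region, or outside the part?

shell

At z = 2.24 mm: the 24×12.5 cube contributes its full rectangle; the r=2.5 cylinder at (4.5, 3) gives a regular 8-gon of circumradius 2.5 (constant along its height); the sphere at (7, 8.5): section is a regular 8-gon, circumradius = √(r²−h²) = √(9.5²−7.76²) = 5.480; Combining (union): the regions partially overlap (shared area 97.33 mm²), so overlapping operands fuse into one piece — 1 connected region. Overall, the cross-section is a single solid region. The nearest boundary edge runs (24.00, 0.00)→(0.00, 0.00); distance from the point to it = 0.70 mm. The point is inside the cross-section, 0.70 mm from the nearest boundary — within the 1.6 mm shell band (4 × 0.4).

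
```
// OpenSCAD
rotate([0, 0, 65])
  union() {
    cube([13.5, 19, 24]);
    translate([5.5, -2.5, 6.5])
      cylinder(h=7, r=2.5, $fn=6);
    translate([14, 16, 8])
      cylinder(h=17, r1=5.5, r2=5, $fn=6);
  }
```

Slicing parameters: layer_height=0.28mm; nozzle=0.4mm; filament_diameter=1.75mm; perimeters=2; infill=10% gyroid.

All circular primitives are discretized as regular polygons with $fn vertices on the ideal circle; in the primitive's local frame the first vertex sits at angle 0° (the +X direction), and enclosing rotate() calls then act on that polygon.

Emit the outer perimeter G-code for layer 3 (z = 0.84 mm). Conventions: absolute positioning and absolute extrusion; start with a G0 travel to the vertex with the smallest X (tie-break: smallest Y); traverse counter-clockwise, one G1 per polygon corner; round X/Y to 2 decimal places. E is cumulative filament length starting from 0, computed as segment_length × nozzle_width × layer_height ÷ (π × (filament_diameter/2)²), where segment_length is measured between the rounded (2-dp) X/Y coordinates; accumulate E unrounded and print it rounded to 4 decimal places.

At z = 0.84 mm: the cube (footprint 13.5×19) is included at this height; the cylinder at (5.5, -2.5) does not reach this height (z outside [6.5, 13.5]); the cone at (14, 16) is not intersected at this z (z outside [8, 25]); Combining (union): only the 13.5×19 cube is present, so the union is just that shape — 1 connected region; (rotated 65° about Z; rotation is an isometry so areas/perimeters/island counts are preserved). The outline is a single polygon with 4 vertices. Extrusion per mm of travel: 0.4 × 0.28 / (π × 0.875²) = 0.046564. Accumulating E over each segment gives final E = 3.0267.

G0 X-17.22 Y8.03 Z0.84
G1 X0.00 Y0.00 E0.8847
G1 X5.71 Y12.24 E1.5136
G1 X-11.51 Y20.26 E2.3982
G1 X-17.22 Y8.03 E3.0267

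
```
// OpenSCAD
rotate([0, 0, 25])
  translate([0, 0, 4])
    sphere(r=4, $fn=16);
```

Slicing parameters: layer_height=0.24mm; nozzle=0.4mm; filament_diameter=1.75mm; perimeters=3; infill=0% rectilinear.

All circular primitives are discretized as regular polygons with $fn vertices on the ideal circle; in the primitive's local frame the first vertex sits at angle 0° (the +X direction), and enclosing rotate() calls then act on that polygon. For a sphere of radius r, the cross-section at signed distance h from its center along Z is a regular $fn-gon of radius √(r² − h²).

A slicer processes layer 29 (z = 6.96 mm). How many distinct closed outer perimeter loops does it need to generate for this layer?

1

At z = 6.96 mm: the r=4 sphere contributes a regular 16-gon of circumradius √(4²−2.96²) = 2.690; (whole slice rotated 25° about Z — lengths, areas and connectivity unchanged). The result has 1 disconnected region.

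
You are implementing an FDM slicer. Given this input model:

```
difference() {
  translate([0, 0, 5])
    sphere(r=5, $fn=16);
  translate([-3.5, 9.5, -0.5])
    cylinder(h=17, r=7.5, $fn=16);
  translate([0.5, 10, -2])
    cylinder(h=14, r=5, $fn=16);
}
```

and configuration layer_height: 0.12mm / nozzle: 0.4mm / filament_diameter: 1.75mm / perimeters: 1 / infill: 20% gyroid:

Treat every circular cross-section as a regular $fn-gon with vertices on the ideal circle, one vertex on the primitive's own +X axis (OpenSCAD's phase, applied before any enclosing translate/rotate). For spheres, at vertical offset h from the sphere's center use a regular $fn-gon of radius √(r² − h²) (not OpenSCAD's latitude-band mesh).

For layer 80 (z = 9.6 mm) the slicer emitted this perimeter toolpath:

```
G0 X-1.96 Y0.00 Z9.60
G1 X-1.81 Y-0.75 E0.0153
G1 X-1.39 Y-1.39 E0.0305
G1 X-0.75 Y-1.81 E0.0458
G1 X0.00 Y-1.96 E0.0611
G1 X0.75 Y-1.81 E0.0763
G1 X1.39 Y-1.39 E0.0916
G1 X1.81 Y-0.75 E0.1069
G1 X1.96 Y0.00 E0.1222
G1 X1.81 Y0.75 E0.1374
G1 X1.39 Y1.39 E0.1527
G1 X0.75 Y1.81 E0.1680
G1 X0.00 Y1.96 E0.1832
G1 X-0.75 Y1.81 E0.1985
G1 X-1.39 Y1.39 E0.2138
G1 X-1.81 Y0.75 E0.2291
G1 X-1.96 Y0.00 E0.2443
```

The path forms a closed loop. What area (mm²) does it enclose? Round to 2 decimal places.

11.77 mm²

Apply the shoelace formula to the sequence of (X, Y) vertices; enclosed area = 11.77 mm².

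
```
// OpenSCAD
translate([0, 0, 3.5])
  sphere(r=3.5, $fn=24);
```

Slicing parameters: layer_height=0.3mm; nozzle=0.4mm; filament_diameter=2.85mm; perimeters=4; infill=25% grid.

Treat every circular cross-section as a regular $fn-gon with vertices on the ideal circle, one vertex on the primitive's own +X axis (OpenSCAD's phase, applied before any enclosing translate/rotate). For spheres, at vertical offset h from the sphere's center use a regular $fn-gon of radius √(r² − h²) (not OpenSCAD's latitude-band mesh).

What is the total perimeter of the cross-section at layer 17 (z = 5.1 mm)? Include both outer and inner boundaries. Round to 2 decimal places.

19.50 mm

At z = 5.1 mm: the sphere: section is a regular 24-gon, circumradius = √(r²−h²) = √(3.5²−1.6²) = 3.113 (perimeter = 2·24·3.113·sin(180°/24) = 19.50 mm). Overall, the cross-section is a single solid region. Total boundary length (outer) = 19.50 mm.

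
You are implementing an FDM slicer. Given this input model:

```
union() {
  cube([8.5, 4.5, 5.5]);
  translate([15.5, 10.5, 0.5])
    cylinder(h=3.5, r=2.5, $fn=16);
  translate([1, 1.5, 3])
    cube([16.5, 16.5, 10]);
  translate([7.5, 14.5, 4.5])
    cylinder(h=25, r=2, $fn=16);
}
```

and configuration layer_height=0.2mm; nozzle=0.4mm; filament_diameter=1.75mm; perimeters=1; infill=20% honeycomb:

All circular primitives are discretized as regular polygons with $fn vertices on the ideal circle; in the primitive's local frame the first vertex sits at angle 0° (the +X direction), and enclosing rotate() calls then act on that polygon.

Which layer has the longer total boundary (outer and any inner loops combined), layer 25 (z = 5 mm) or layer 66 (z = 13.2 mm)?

layer 25 (z = 5 mm)

Layer 25 (z = 5): the cube (footprint 8.5×4.5) is included at this height (perimeter 26.00 mm); the cylinder at (15.5, 10.5) does not reach this height (z outside [0.5, 4]); the cube at (1, 1.5) (footprint 16.5×16.5) is included at this height (perimeter 66.00 mm); the r=2 cylinder at (7.5, 14.5) gives a regular 16-gon of circumradius 2 (constant along its height) (perimeter = 2·16·2.000·sin(180°/16) = 12.49 mm); Taking the union: the regions partially overlap (shared area 34.75 mm²), so the edge portions inside another operand are dropped and the merged outline is re-measured after clipping — boundary = 71.00 mm. So its perimeter = 71.00 mm. Layer 66 (z = 13.2): the cube does not reach this height (z outside [0, 5.5]); the cylinder at (15.5, 10.5) is absent (z outside [0.5, 4]); the cube at (1, 1.5) is absent (z outside [3, 13]); the cylinder at (7.5, 14.5): section is a regular 16-gon, circumradius r=2 (perimeter = 2·16·2.000·sin(180°/16) = 12.49 mm); Combining (union): only the r=2 cylinder at (7.5, 14.5) is present, so the union is just that shape — boundary = 12.49 mm. So its perimeter = 12.49 mm. Layer 25 is larger (71.00 vs 12.49 mm).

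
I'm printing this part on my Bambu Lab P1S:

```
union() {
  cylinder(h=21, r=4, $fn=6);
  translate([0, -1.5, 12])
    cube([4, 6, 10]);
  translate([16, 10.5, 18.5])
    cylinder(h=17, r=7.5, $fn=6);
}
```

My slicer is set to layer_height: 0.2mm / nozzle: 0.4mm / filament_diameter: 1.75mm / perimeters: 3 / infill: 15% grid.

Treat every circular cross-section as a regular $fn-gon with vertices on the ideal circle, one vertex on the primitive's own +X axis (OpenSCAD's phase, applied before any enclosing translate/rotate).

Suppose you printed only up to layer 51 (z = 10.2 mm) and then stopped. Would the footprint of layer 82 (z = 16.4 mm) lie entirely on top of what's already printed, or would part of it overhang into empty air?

part overhangs

Compare the two slices. At z = 10.2: the cylinder: section is a regular 6-gon, circumradius r=4 (area = (6/2)·4.000²·sin(360°/6) = 41.57 mm²); the cube at (0, -1.5) is absent (z outside [12, 22]); the cylinder at (16, 10.5) is absent (z outside [18.5, 35.5]); Taking the union: only the r=4 cylinder is present, so the union is just that shape — area = 41.57 mm². At z = 16.4: the r=4 cylinder gives a regular 6-gon of circumradius 4 (constant along its height) (area = (6/2)·4.000²·sin(360°/6) = 41.57 mm²); the cube at (0, -1.5) (footprint 4×6) is included at this height (area 24.00 mm²); the cylinder at (16, 10.5) does not reach this height (z outside [18.5, 35.5]); Taking the union: the regions partially overlap — summed areas 65.57 mm² minus the doubly-counted overlap 15.74 mm² gives 49.83 mm² — area = 49.83 mm². Checking containment: at z = 16.4 the cross-section extends beyond the z = 10.2 cross-section by about 8.26 mm².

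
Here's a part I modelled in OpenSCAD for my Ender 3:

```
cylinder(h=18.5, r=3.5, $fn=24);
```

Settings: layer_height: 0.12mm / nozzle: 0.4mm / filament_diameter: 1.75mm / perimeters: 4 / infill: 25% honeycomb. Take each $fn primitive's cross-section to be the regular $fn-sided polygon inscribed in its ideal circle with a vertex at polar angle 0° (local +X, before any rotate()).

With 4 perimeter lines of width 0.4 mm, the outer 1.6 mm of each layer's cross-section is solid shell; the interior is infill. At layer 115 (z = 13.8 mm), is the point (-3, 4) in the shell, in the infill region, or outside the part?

At z = 13.8 mm: the r=3.5 cylinder contributes a regular 24-gon of circumradius 3.5. Overall, the cross-section is a single solid region. The nearest boundary edge runs (-1.75, 3.03)→(-2.47, 2.47); distance from the point to it = 1.53 mm. The point is not inside any of the regions above, so it lies outside the cross-section (1.53 mm from the nearest boundary).

outside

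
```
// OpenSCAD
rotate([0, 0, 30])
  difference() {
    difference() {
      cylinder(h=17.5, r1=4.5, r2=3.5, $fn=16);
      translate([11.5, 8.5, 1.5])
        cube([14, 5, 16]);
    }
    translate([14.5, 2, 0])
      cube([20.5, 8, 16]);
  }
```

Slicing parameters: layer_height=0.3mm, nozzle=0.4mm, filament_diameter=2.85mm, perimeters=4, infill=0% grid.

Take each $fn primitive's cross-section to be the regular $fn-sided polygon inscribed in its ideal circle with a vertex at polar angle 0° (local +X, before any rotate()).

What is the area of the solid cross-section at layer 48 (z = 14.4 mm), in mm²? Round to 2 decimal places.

At z = 14.4 mm: the cone (r1=4.5→r2=3.5) has section circumradius 3.677 here — a regular 16-gon (area = (16/2)·3.677²·sin(360°/16) = 41.40 mm²); the cube at (11.5, 8.5) is present — its section is the full 14×5 rectangle (area 70.00 mm²); Taking the first minus the rest: starting from the cone (41.40 mm²), the 14×5 cube at (11.5, 8.5) misses the remaining region (no effect) — area = 41.40 mm²; the cube at (14.5, 2) is present — its section is the full 20.5×8 rectangle (area 164.00 mm²); After the difference (first − rest): starting from that combined region (41.40 mm²), the 20.5×8 cube at (14.5, 2) misses the remaining region (no effect) — area = 41.40 mm²; (whole slice rotated 30° about Z — lengths, areas and connectivity unchanged). Overall, the cross-section is a single solid region. Net area = 41.40 mm².

41.40 mm²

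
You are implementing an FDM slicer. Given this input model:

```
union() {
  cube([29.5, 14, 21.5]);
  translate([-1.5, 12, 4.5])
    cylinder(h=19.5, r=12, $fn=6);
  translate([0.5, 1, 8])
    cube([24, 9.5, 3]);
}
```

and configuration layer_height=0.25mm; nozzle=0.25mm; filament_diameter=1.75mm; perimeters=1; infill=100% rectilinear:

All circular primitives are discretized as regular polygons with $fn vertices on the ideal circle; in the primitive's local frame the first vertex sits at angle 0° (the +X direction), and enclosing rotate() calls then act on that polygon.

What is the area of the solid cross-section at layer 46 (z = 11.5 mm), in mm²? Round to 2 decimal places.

689.34 mm²

At z = 11.5 mm: the cube (footprint 29.5×14) is included at this height (area 413.00 mm²); the cylinder at (-1.5, 12): section is a regular 6-gon, circumradius r=12 (area = (6/2)·12.000²·sin(360°/6) = 374.12 mm²); the cube at (0.5, 1) is absent (z outside [8, 11]); Merging all regions: the regions partially overlap — summed areas 787.12 mm² minus the doubly-counted overlap 97.79 mm² gives 689.34 mm² — area = 689.34 mm². Overall, the cross-section is a single solid region. Net area = 689.34 mm².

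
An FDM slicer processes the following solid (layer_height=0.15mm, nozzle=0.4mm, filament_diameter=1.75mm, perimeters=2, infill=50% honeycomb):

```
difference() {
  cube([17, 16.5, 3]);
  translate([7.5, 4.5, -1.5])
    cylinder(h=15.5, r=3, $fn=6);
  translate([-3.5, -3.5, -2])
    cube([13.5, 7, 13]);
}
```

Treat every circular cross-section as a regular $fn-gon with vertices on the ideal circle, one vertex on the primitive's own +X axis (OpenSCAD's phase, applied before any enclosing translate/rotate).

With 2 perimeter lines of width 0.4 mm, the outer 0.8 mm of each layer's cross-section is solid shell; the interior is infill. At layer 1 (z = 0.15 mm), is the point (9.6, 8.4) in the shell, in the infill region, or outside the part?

At z = 0.15 mm: the cube is present — its section is the full 17×16.5 rectangle; the r=3 cylinder at (7.5, 4.5) contributes a regular 6-gon of circumradius 3; the cube at (-3.5, -3.5) (footprint 13.5×7) is included at this height; Subtracting the remaining from the first: starting from the 17×16.5 cube, the r=3 cylinder at (7.5, 4.5) lies wholly inside it (removes its full 23.38 mm² and its 18.00 mm outline becomes a hole wall); the 13.5×7 cube at (-3.5, -3.5) partially overlaps it — only the 28.73 mm² overlap (of its 94.50 mm²) is removed, clipping the outline — 1 connected region. Overall, the cross-section is a single solid region. The nearest boundary edge runs (10.50, 4.50)→(9.00, 7.10); distance from the point to it = 1.43 mm. The point is inside the cross-section and 1.43 mm from the nearest boundary — more than the 0.8 mm shell width (2 × 0.4), so it's in the infill interior.

infill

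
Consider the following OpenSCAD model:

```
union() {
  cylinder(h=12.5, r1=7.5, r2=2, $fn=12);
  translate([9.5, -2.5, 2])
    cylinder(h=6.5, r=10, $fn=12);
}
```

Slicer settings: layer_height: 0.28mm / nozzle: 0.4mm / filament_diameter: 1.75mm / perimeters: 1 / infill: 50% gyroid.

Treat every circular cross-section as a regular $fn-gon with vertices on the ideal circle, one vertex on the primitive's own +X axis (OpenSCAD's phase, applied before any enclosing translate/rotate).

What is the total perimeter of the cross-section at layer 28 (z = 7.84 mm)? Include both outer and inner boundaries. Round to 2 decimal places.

68.32 mm

At z = 7.84 mm: the cone (r1=7.5→r2=2) has section circumradius 4.050 here — a regular 12-gon (perimeter = 2·12·4.050·sin(180°/12) = 25.16 mm); the r=10 cylinder at (9.5, -2.5) gives a regular 12-gon of circumradius 10 (constant along its height) (perimeter = 2·12·10.000·sin(180°/12) = 62.12 mm); Taking the union: the regions partially overlap (shared area 22.31 mm²), so the edge portions inside another operand are dropped and the merged outline is re-measured after clipping — boundary = 68.32 mm. Overall, the cross-section is a single solid region. Total boundary length (outer) = 68.32 mm.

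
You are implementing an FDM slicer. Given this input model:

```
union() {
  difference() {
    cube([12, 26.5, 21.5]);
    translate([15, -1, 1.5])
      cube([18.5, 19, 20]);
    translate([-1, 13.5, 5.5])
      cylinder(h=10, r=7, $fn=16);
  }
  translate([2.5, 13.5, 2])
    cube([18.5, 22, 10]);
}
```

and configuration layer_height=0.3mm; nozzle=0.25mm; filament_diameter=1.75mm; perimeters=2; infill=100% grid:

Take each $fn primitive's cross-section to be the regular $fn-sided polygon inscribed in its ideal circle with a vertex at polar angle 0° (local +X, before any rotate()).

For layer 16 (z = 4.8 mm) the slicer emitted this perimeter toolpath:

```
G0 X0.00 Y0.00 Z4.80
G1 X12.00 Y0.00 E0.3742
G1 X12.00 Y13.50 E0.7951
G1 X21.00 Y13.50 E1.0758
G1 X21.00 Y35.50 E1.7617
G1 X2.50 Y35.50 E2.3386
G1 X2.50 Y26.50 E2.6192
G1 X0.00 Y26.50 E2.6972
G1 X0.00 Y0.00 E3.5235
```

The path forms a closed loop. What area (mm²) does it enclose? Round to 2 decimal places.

Apply the shoelace formula to the sequence of (X, Y) vertices; enclosed area = 601.50 mm².

601.50 mm²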